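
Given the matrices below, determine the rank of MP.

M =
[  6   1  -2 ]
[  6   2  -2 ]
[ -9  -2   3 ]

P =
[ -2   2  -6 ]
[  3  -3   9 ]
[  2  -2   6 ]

1

First compute MP:
[[-13,  13, -39],
 [-10,  10, -30],
 [ 18, -18,  54]]
Now row reduce the product.
R2 ← R2 − (10/13)·R1: [0, 0, 0]
R3 ← R3 + (18/13)·R1: [0, 0, 0]
1 nonzero row, so rank(MP) = 1.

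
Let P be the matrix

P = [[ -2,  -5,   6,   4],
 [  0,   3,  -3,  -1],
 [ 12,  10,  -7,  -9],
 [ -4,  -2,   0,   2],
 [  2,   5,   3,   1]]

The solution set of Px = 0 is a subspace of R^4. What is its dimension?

0

Row reduce to echelon form.
R3 ← R3 + (6)·R1: [0, -20, 29, 15]
R4 ← R4 − (2)·R1: [0, 8, -12, -6]
R5 ← R5 + R1: [0, 0, 9, 5]
R3 ← R3 + (20/3)·R2: [0, 0, 9, 25/3]
R4 ← R4 − (8/3)·R2: [0, 0, -4, -10/3]
R4 ← R4 + (4/9)·R3: [0, 0, 0, 10/27]
R5 ← R5 − R3: [0, 0, 0, -10/3]
R5 ← R5 + (9)·R4: [0, 0, 0, 0]
4 nonzero rows, so rank(P) = 4.
P has 4 columns; by rank–nullity, nullity = 4 − 4 = 0.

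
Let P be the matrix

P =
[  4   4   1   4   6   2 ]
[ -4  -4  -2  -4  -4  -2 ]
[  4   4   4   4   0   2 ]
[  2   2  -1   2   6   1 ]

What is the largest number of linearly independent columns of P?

2

Row reduce to echelon form.
R2 ← R2 + R1: [0, 0, -1, 0, 2, 0]
R3 ← R3 − R1: [0, 0, 3, 0, -6, 0]
R4 ← R4 − (1/2)·R1: [0, 0, -3/2, 0, 3, 0]
R3 ← R3 + (3)·R2: [0, 0, 0, 0, 0, 0]
R4 ← R4 − (3/2)·R2: [0, 0, 0, 0, 0, 0]
Echelon form has 2 nonzero rows, so rank(P) = 2.
The rank gives the maximum number of linearly independent columns: 2.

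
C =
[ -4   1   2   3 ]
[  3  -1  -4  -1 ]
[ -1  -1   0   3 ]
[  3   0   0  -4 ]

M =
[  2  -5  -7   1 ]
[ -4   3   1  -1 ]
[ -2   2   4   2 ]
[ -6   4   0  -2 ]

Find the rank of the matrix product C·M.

3

First compute CM:
[[-34,  39,  37,  -7],
 [ 24, -30, -38,  -2],
 [-16,  14,   6,  -6],
 [ 30, -31, -21,  11]]
Now row reduce the product.
R2 ← R2 + (12/17)·R1: [0, -42/17, -202/17, -118/17]
R3 ← R3 − (8/17)·R1: [0, -74/17, -194/17, -46/17]
R4 ← R4 + (15/17)·R1: [0, 58/17, 198/17, 82/17]
R3 ← R3 − (37/21)·R2: [0, 0, 200/21, 200/21]
R4 ← R4 + (29/21)·R2: [0, 0, -100/21, -100/21]
R4 ← R4 + (1/2)·R3: [0, 0, 0, 0]
3 nonzero rows, so rank(CM) = 3.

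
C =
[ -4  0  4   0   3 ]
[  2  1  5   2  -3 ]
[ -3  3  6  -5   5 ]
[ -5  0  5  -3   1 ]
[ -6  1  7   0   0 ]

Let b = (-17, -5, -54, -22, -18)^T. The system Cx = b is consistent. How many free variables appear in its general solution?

0

Row reduce the augmented matrix [C | b].
R2 ← R2 + (1/2)·R1: [0, 1, 7, 2, -3/2, -27/2]
R3 ← R3 − (3/4)·R1: [0, 3, 3, -5, 11/4, -165/4]
R4 ← R4 − (5/4)·R1: [0, 0, 0, -3, -11/4, -3/4]
R5 ← R5 − (3/2)·R1: [0, 1, 1, 0, -9/2, 15/2]
R3 ← R3 − (3)·R2: [0, 0, -18, -11, 29/4, -3/4]
R5 ← R5 − R2: [0, 0, -6, -2, -3, 21]
R5 ← R5 − (1/3)·R3: [0, 0, 0, 5/3, -65/12, 85/4]
R5 ← R5 + (5/9)·R4: [0, 0, 0, 0, -125/18, 125/6]
The echelon form has 5 nonzero rows, and every pivot lies in the first 5 columns, so rank(C) = rank([C|b]) = 5.
The system is consistent.
Free variables = (unknowns) − (rank) = 5 − 5 = 0.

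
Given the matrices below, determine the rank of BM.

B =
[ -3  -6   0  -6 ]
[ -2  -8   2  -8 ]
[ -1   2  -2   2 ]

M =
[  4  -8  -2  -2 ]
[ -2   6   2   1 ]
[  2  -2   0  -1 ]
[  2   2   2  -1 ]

First compute BM:
[[-12, -24, -18,   6],
 [ -4, -52, -28,   2],
 [ -8,  28,  10,   4]]
Now row reduce the product.
R2 ← R2 − (1/3)·R1: [0, -44, -22, 0]
R3 ← R3 − (2/3)·R1: [0, 44, 22, 0]
R3 ← R3 + R2: [0, 0, 0, 0]
2 nonzero rows, so rank(BM) = 2.

2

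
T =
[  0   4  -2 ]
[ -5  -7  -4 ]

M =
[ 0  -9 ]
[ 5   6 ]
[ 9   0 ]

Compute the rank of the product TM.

First compute TM:
[[  2,  24],
 [-71,   3]]
Now row reduce the product.
R2 ← R2 + (71/2)·R1: [0, 855]
2 nonzero rows, so rank(TM) = 2.

2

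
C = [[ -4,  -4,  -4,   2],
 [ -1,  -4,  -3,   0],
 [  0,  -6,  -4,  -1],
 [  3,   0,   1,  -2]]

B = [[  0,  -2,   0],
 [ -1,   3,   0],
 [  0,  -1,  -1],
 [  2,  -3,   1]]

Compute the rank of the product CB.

First compute CB:
[[  8,  -6,   6],
 [  4,  -7,   3],
 [  4, -11,   3],
 [ -4,  -1,  -3]]
Now row reduce the product.
R2 ← R2 − (1/2)·R1: [0, -4, 0]
R3 ← R3 − (1/2)·R1: [0, -8, 0]
R4 ← R4 + (1/2)·R1: [0, -4, 0]
R3 ← R3 − (2)·R2: [0, 0, 0]
R4 ← R4 − R2: [0, 0, 0]
2 nonzero rows, so rank(CB) = 2.

2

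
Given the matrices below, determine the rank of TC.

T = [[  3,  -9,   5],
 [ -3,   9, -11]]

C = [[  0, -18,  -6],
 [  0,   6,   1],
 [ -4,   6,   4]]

2

First compute TC:
[[-20, -78,  -7],
 [ 44,  42, -17]]
Now row reduce the product.
R2 ← R2 + (11/5)·R1: [0, -648/5, -162/5]
2 nonzero rows, so rank(TC) = 2.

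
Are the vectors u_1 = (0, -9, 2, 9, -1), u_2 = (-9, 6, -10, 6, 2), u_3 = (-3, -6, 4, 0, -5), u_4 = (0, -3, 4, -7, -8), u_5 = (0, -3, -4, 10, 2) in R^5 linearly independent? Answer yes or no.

Form the matrix with these vectors as rows and row reduce.
Swap R1 ↔ R2
R3 ← R3 − (1/3)·R1: [0, -8, 22/3, -2, -17/3]
R3 ← R3 − (8/9)·R2: [0, 0, 50/9, -10, -43/9]
R4 ← R4 − (1/3)·R2: [0, 0, 10/3, -10, -23/3]
R5 ← R5 − (1/3)·R2: [0, 0, -14/3, 7, 7/3]
R4 ← R4 − (3/5)·R3: [0, 0, 0, -4, -24/5]
R5 ← R5 + (21/25)·R3: [0, 0, 0, -7/5, -42/25]
R5 ← R5 − (7/20)·R4: [0, 0, 0, 0, 0]
4 nonzero rows, so the 5 vectors span a space of dimension 4.
Since 4 < 5, the vectors are linearly dependent.

no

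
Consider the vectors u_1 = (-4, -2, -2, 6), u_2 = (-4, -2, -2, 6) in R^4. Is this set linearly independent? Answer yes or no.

Form the matrix with these vectors as rows and row reduce.
R2 ← R2 − R1: [0, 0, 0, 0]
1 nonzero row, so the 2 vectors span a space of dimension 1.
Since 1 < 2, the vectors are linearly dependent.

no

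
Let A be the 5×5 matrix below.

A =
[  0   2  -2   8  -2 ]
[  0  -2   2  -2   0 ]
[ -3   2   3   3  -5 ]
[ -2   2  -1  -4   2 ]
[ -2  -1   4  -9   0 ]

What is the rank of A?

Row reduce to echelon form.
Swap R1 ↔ R3
R4 ← R4 − (2/3)·R1: [0, 2/3, -3, -6, 16/3]
R5 ← R5 − (2/3)·R1: [0, -7/3, 2, -11, 10/3]
R3 ← R3 + R2: [0, 0, 0, 6, -2]
R4 ← R4 + (1/3)·R2: [0, 0, -7/3, -20/3, 16/3]
R5 ← R5 − (7/6)·R2: [0, 0, -1/3, -26/3, 10/3]
Swap R3 ↔ R4
R5 ← R5 − (1/7)·R3: [0, 0, 0, -54/7, 18/7]
R5 ← R5 + (9/7)·R4: [0, 0, 0, 0, 0]
Echelon form has 4 nonzero rows, so rank(A) = 4.

4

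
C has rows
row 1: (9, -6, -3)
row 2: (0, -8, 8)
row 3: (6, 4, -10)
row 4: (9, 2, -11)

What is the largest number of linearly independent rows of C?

2

Row reduce to echelon form.
R3 ← R3 − (2/3)·R1: [0, 8, -8]
R4 ← R4 − R1: [0, 8, -8]
R3 ← R3 + R2: [0, 0, 0]
R4 ← R4 + R2: [0, 0, 0]
Echelon form has 2 nonzero rows, so rank(C) = 2.
The rank gives the maximum number of linearly independent rows: 2.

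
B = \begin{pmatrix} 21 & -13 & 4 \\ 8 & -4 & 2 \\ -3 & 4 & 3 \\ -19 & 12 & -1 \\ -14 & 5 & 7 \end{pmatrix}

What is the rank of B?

Row reduce to echelon form.
R2 ← R2 − (8/21)·R1: [0, 20/21, 10/21]
R3 ← R3 + (1/7)·R1: [0, 15/7, 25/7]
R4 ← R4 + (19/21)·R1: [0, 5/21, 55/21]
R5 ← R5 + (2/3)·R1: [0, -11/3, 29/3]
R3 ← R3 − (9/4)·R2: [0, 0, 5/2]
R4 ← R4 − (1/4)·R2: [0, 0, 5/2]
R5 ← R5 + (77/20)·R2: [0, 0, 23/2]
R4 ← R4 − R3: [0, 0, 0]
R5 ← R5 − (23/5)·R3: [0, 0, 0]
Echelon form has 3 nonzero rows, so rank(B) = 3.

3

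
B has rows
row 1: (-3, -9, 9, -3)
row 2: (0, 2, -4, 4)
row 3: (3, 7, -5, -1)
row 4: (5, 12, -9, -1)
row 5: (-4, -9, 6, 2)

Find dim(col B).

Row reduce to echelon form.
R3 ← R3 + R1: [0, -2, 4, -4]
R4 ← R4 + (5/3)·R1: [0, -3, 6, -6]
R5 ← R5 − (4/3)·R1: [0, 3, -6, 6]
R3 ← R3 + R2: [0, 0, 0, 0]
R4 ← R4 + (3/2)·R2: [0, 0, 0, 0]
R5 ← R5 − (3/2)·R2: [0, 0, 0, 0]
Echelon form has 2 nonzero rows, so rank(B) = 2.
The column space has dimension equal to the rank: 2.

2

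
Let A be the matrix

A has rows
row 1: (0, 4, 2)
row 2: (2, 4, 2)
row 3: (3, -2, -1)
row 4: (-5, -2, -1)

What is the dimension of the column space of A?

Row reduce to echelon form.
Swap R1 ↔ R2
R3 ← R3 − (3/2)·R1: [0, -8, -4]
R4 ← R4 + (5/2)·R1: [0, 8, 4]
R3 ← R3 + (2)·R2: [0, 0, 0]
R4 ← R4 − (2)·R2: [0, 0, 0]
Echelon form has 2 nonzero rows, so rank(A) = 2.
The column space has dimension equal to the rank: 2.

2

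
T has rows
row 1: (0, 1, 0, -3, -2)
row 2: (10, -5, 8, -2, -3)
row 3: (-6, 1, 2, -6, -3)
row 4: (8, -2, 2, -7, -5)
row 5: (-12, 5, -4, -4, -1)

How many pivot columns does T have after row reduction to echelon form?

5

Row reduce to echelon form.
Swap R1 ↔ R2
R3 ← R3 + (3/5)·R1: [0, -2, 34/5, -36/5, -24/5]
R4 ← R4 − (4/5)·R1: [0, 2, -22/5, -27/5, -13/5]
R5 ← R5 + (6/5)·R1: [0, -1, 28/5, -32/5, -23/5]
R3 ← R3 + (2)·R2: [0, 0, 34/5, -66/5, -44/5]
R4 ← R4 − (2)·R2: [0, 0, -22/5, 3/5, 7/5]
R5 ← R5 + R2: [0, 0, 28/5, -47/5, -33/5]
R4 ← R4 + (11/17)·R3: [0, 0, 0, -135/17, -73/17]
R5 ← R5 − (14/17)·R3: [0, 0, 0, 25/17, 11/17]
R5 ← R5 + (5/27)·R4: [0, 0, 0, 0, -4/27]
Echelon form has 5 nonzero rows, so rank(T) = 5.
Each nonzero row contributes one pivot column: 5 pivot columns.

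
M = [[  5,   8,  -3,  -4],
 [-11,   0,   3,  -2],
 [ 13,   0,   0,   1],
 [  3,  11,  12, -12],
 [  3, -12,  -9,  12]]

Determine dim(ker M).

1

Row reduce to echelon form.
R2 ← R2 + (11/5)·R1: [0, 88/5, -18/5, -54/5]
R3 ← R3 − (13/5)·R1: [0, -104/5, 39/5, 57/5]
R4 ← R4 − (3/5)·R1: [0, 31/5, 69/5, -48/5]
R5 ← R5 − (3/5)·R1: [0, -84/5, -36/5, 72/5]
R3 ← R3 + (13/11)·R2: [0, 0, 39/11, -15/11]
R4 ← R4 − (31/88)·R2: [0, 0, 663/44, -255/44]
R5 ← R5 + (21/22)·R2: [0, 0, -117/11, 45/11]
R4 ← R4 − (17/4)·R3: [0, 0, 0, 0]
R5 ← R5 + (3)·R3: [0, 0, 0, 0]
3 nonzero rows, so rank(M) = 3.
M has 4 columns; by rank–nullity, nullity = 4 − 3 = 1.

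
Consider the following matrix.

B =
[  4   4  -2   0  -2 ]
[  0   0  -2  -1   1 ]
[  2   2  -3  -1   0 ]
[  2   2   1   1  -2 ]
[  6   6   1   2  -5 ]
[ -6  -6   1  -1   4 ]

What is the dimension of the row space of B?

Row reduce to echelon form.
R3 ← R3 − (1/2)·R1: [0, 0, -2, -1, 1]
R4 ← R4 − (1/2)·R1: [0, 0, 2, 1, -1]
R5 ← R5 − (3/2)·R1: [0, 0, 4, 2, -2]
R6 ← R6 + (3/2)·R1: [0, 0, -2, -1, 1]
R3 ← R3 − R2: [0, 0, 0, 0, 0]
R4 ← R4 + R2: [0, 0, 0, 0, 0]
R5 ← R5 + (2)·R2: [0, 0, 0, 0, 0]
R6 ← R6 − R2: [0, 0, 0, 0, 0]
Echelon form has 2 nonzero rows, so rank(B) = 2.
The row space has dimension equal to the rank: 2.

2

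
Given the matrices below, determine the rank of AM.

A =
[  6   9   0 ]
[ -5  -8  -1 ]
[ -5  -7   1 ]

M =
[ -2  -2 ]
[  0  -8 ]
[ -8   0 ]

First compute AM:
[[-12, -84],
 [ 18,  74],
 [  2,  66]]
Now row reduce the product.
R2 ← R2 + (3/2)·R1: [0, -52]
R3 ← R3 + (1/6)·R1: [0, 52]
R3 ← R3 + R2: [0, 0]
2 nonzero rows, so rank(AM) = 2.

2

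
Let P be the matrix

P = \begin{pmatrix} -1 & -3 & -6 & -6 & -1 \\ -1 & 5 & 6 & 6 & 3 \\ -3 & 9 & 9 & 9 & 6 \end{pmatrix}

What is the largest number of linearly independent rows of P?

2

Row reduce to echelon form.
R2 ← R2 − R1: [0, 8, 12, 12, 4]
R3 ← R3 − (3)·R1: [0, 18, 27, 27, 9]
R3 ← R3 − (9/4)·R2: [0, 0, 0, 0, 0]
Echelon form has 2 nonzero rows, so rank(P) = 2.
The rank gives the maximum number of linearly independent rows: 2.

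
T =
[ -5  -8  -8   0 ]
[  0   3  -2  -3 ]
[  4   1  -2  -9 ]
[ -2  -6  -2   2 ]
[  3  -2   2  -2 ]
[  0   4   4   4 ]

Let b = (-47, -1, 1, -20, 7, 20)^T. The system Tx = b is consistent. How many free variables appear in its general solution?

Row reduce the augmented matrix [T | b].
R3 ← R3 + (4/5)·R1: [0, -27/5, -42/5, -9, -183/5]
R4 ← R4 − (2/5)·R1: [0, -14/5, 6/5, 2, -6/5]
R5 ← R5 + (3/5)·R1: [0, -34/5, -14/5, -2, -106/5]
R3 ← R3 + (9/5)·R2: [0, 0, -12, -72/5, -192/5]
R4 ← R4 + (14/15)·R2: [0, 0, -2/3, -4/5, -32/15]
R5 ← R5 + (34/15)·R2: [0, 0, -22/3, -44/5, -352/15]
R6 ← R6 − (4/3)·R2: [0, 0, 20/3, 8, 64/3]
R4 ← R4 − (1/18)·R3: [0, 0, 0, 0, 0]
R5 ← R5 − (11/18)·R3: [0, 0, 0, 0, 0]
R6 ← R6 + (5/9)·R3: [0, 0, 0, 0, 0]
The echelon form has 3 nonzero rows, and every pivot lies in the first 4 columns, so rank(T) = rank([T|b]) = 3.
The system is consistent.
Free variables = (unknowns) − (rank) = 4 − 3 = 1.

1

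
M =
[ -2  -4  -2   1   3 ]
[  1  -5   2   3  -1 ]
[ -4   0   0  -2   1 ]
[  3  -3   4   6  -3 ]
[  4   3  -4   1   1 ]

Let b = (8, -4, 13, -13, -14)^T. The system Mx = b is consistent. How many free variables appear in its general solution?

Row reduce the augmented matrix [M | b].
R2 ← R2 + (1/2)·R1: [0, -7, 1, 7/2, 1/2, 0]
R3 ← R3 − (2)·R1: [0, 8, 4, -4, -5, -3]
R4 ← R4 + (3/2)·R1: [0, -9, 1, 15/2, 3/2, -1]
R5 ← R5 + (2)·R1: [0, -5, -8, 3, 7, 2]
R3 ← R3 + (8/7)·R2: [0, 0, 36/7, 0, -31/7, -3]
R4 ← R4 − (9/7)·R2: [0, 0, -2/7, 3, 6/7, -1]
R5 ← R5 − (5/7)·R2: [0, 0, -61/7, 1/2, 93/14, 2]
R4 ← R4 + (1/18)·R3: [0, 0, 0, 3, 11/18, -7/6]
R5 ← R5 + (61/36)·R3: [0, 0, 0, 1/2, -31/36, -37/12]
R5 ← R5 − (1/6)·R4: [0, 0, 0, 0, -26/27, -26/9]
The echelon form has 5 nonzero rows, and every pivot lies in the first 5 columns, so rank(M) = rank([M|b]) = 5.
The system is consistent.
Free variables = (unknowns) − (rank) = 5 − 5 = 0.

0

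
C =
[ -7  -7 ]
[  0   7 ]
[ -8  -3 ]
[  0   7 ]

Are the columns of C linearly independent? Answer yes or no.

yes

Row reduce C to echelon form.
R3 ← R3 − (8/7)·R1: [0, 5]
R3 ← R3 − (5/7)·R2: [0, 0]
R4 ← R4 − R2: [0, 0]
2 pivots among 2 columns.
Every column is a pivot column, so the columns are linearly independent.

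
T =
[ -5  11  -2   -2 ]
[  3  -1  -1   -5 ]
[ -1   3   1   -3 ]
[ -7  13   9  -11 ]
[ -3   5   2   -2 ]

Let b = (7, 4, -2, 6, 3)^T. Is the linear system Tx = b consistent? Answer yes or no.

Row reduce the augmented matrix [T | b].
R2 ← R2 + (3/5)·R1: [0, 28/5, -11/5, -31/5, 41/5]
R3 ← R3 − (1/5)·R1: [0, 4/5, 7/5, -13/5, -17/5]
R4 ← R4 − (7/5)·R1: [0, -12/5, 59/5, -41/5, -19/5]
R5 ← R5 − (3/5)·R1: [0, -8/5, 16/5, -4/5, -6/5]
R3 ← R3 − (1/7)·R2: [0, 0, 12/7, -12/7, -32/7]
R4 ← R4 + (3/7)·R2: [0, 0, 76/7, -76/7, -2/7]
R5 ← R5 + (2/7)·R2: [0, 0, 18/7, -18/7, 8/7]
R4 ← R4 − (19/3)·R3: [0, 0, 0, 0, 86/3]
R5 ← R5 − (3/2)·R3: [0, 0, 0, 0, 8]
R5 ← R5 − (12/43)·R4: [0, 0, 0, 0, 0]
The echelon form has 4 nonzero rows; the last pivot sits in the augmented column, so rank(T) = 3 but rank([T|b]) = 4.
Since the ranks differ, the system is inconsistent.

no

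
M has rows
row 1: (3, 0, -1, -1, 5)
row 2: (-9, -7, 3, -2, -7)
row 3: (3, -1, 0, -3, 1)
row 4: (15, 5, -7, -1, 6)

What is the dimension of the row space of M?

Row reduce to echelon form.
R2 ← R2 + (3)·R1: [0, -7, 0, -5, 8]
R3 ← R3 − R1: [0, -1, 1, -2, -4]
R4 ← R4 − (5)·R1: [0, 5, -2, 4, -19]
R3 ← R3 − (1/7)·R2: [0, 0, 1, -9/7, -36/7]
R4 ← R4 + (5/7)·R2: [0, 0, -2, 3/7, -93/7]
R4 ← R4 + (2)·R3: [0, 0, 0, -15/7, -165/7]
Echelon form has 4 nonzero rows, so rank(M) = 4.
The row space has dimension equal to the rank: 4.

4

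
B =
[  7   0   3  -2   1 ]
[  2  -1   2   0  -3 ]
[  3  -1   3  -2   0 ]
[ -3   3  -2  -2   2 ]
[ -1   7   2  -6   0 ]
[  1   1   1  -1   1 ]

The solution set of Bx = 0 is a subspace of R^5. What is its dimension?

0

Row reduce to echelon form.
R2 ← R2 − (2/7)·R1: [0, -1, 8/7, 4/7, -23/7]
R3 ← R3 − (3/7)·R1: [0, -1, 12/7, -8/7, -3/7]
R4 ← R4 + (3/7)·R1: [0, 3, -5/7, -20/7, 17/7]
R5 ← R5 + (1/7)·R1: [0, 7, 17/7, -44/7, 1/7]
R6 ← R6 − (1/7)·R1: [0, 1, 4/7, -5/7, 6/7]
R3 ← R3 − R2: [0, 0, 4/7, -12/7, 20/7]
R4 ← R4 + (3)·R2: [0, 0, 19/7, -8/7, -52/7]
R5 ← R5 + (7)·R2: [0, 0, 73/7, -16/7, -160/7]
R6 ← R6 + R2: [0, 0, 12/7, -1/7, -17/7]
R4 ← R4 − (19/4)·R3: [0, 0, 0, 7, -21]
R5 ← R5 − (73/4)·R3: [0, 0, 0, 29, -75]
R6 ← R6 − (3)·R3: [0, 0, 0, 5, -11]
R5 ← R5 − (29/7)·R4: [0, 0, 0, 0, 12]
R6 ← R6 − (5/7)·R4: [0, 0, 0, 0, 4]
R6 ← R6 − (1/3)·R5: [0, 0, 0, 0, 0]
5 nonzero rows, so rank(B) = 5.
B has 5 columns; by rank–nullity, nullity = 5 − 5 = 0.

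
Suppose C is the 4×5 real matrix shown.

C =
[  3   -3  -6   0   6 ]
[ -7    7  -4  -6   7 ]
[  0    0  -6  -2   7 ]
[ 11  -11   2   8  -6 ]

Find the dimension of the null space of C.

Row reduce to echelon form.
R2 ← R2 + (7/3)·R1: [0, 0, -18, -6, 21]
R4 ← R4 − (11/3)·R1: [0, 0, 24, 8, -28]
R3 ← R3 − (1/3)·R2: [0, 0, 0, 0, 0]
R4 ← R4 + (4/3)·R2: [0, 0, 0, 0, 0]
2 nonzero rows, so rank(C) = 2.
C has 5 columns; by rank–nullity, nullity = 5 − 2 = 3.

3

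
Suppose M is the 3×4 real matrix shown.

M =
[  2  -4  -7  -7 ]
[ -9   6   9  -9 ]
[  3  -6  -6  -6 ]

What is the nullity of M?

Row reduce to echelon form.
R2 ← R2 + (9/2)·R1: [0, -12, -45/2, -81/2]
R3 ← R3 − (3/2)·R1: [0, 0, 9/2, 9/2]
3 nonzero rows, so rank(M) = 3.
M has 4 columns; by rank–nullity, nullity = 4 − 3 = 1.

1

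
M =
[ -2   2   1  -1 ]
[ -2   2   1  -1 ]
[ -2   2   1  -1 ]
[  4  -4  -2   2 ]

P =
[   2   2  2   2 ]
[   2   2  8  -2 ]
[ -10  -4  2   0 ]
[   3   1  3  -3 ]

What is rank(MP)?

First compute MP:
[[-13,  -5,  11,  -5],
 [-13,  -5,  11,  -5],
 [-13,  -5,  11,  -5],
 [ 26,  10, -22,  10]]
Now row reduce the product.
R2 ← R2 − R1: [0, 0, 0, 0]
R3 ← R3 − R1: [0, 0, 0, 0]
R4 ← R4 + (2)·R1: [0, 0, 0, 0]
1 nonzero row, so rank(MP) = 1.

1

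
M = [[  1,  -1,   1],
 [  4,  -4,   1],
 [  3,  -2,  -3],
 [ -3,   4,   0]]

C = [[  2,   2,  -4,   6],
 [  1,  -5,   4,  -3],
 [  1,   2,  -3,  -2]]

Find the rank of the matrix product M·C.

3

First compute MC:
[[  2,   9, -11,   7],
 [  5,  30, -35,  34],
 [  1,  10, -11,  30],
 [ -2, -26,  28, -30]]
Now row reduce the product.
R2 ← R2 − (5/2)·R1: [0, 15/2, -15/2, 33/2]
R3 ← R3 − (1/2)·R1: [0, 11/2, -11/2, 53/2]
R4 ← R4 + R1: [0, -17, 17, -23]
R3 ← R3 − (11/15)·R2: [0, 0, 0, 72/5]
R4 ← R4 + (34/15)·R2: [0, 0, 0, 72/5]
R4 ← R4 − R3: [0, 0, 0, 0]
3 nonzero rows, so rank(MC) = 3.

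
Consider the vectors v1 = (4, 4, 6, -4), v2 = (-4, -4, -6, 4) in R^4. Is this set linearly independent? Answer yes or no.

Form the matrix with these vectors as rows and row reduce.
R2 ← R2 + R1: [0, 0, 0, 0]
1 nonzero row, so the 2 vectors span a space of dimension 1.
Since 1 < 2, the vectors are linearly dependent.

no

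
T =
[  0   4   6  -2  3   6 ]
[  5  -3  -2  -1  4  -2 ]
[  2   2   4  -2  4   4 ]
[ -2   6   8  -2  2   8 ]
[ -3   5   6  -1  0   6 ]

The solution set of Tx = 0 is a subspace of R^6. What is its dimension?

4

Row reduce to echelon form.
Swap R1 ↔ R2
R3 ← R3 − (2/5)·R1: [0, 16/5, 24/5, -8/5, 12/5, 24/5]
R4 ← R4 + (2/5)·R1: [0, 24/5, 36/5, -12/5, 18/5, 36/5]
R5 ← R5 + (3/5)·R1: [0, 16/5, 24/5, -8/5, 12/5, 24/5]
R3 ← R3 − (4/5)·R2: [0, 0, 0, 0, 0, 0]
R4 ← R4 − (6/5)·R2: [0, 0, 0, 0, 0, 0]
R5 ← R5 − (4/5)·R2: [0, 0, 0, 0, 0, 0]
2 nonzero rows, so rank(T) = 2.
T has 6 columns; by rank–nullity, nullity = 6 − 2 = 4.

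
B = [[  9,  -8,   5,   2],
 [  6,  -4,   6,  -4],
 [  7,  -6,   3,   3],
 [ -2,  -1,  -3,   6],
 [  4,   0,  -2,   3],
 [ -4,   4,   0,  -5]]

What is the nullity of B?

0

Row reduce to echelon form.
R2 ← R2 − (2/3)·R1: [0, 4/3, 8/3, -16/3]
R3 ← R3 − (7/9)·R1: [0, 2/9, -8/9, 13/9]
R4 ← R4 + (2/9)·R1: [0, -25/9, -17/9, 58/9]
R5 ← R5 − (4/9)·R1: [0, 32/9, -38/9, 19/9]
R6 ← R6 + (4/9)·R1: [0, 4/9, 20/9, -37/9]
R3 ← R3 − (1/6)·R2: [0, 0, -4/3, 7/3]
R4 ← R4 + (25/12)·R2: [0, 0, 11/3, -14/3]
R5 ← R5 − (8/3)·R2: [0, 0, -34/3, 49/3]
R6 ← R6 − (1/3)·R2: [0, 0, 4/3, -7/3]
R4 ← R4 + (11/4)·R3: [0, 0, 0, 7/4]
R5 ← R5 − (17/2)·R3: [0, 0, 0, -7/2]
R6 ← R6 + R3: [0, 0, 0, 0]
R5 ← R5 + (2)·R4: [0, 0, 0, 0]
4 nonzero rows, so rank(B) = 4.
B has 4 columns; by rank–nullity, nullity = 4 − 4 = 0.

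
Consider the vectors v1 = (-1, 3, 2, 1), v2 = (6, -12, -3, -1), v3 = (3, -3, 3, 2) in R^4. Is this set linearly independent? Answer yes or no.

no

Form the matrix with these vectors as rows and row reduce.
R2 ← R2 + (6)·R1: [0, 6, 9, 5]
R3 ← R3 + (3)·R1: [0, 6, 9, 5]
R3 ← R3 − R2: [0, 0, 0, 0]
2 nonzero rows, so the 3 vectors span a space of dimension 2.
Since 2 < 3, the vectors are linearly dependent.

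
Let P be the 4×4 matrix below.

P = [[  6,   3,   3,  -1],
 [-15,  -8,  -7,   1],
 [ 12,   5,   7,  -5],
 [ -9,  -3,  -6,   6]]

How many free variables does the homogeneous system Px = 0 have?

2

Row reduce to echelon form.
R2 ← R2 + (5/2)·R1: [0, -1/2, 1/2, -3/2]
R3 ← R3 − (2)·R1: [0, -1, 1, -3]
R4 ← R4 + (3/2)·R1: [0, 3/2, -3/2, 9/2]
R3 ← R3 − (2)·R2: [0, 0, 0, 0]
R4 ← R4 + (3)·R2: [0, 0, 0, 0]
2 nonzero rows, so rank(P) = 2.
P has 4 columns; by rank–nullity, nullity = 4 − 2 = 2.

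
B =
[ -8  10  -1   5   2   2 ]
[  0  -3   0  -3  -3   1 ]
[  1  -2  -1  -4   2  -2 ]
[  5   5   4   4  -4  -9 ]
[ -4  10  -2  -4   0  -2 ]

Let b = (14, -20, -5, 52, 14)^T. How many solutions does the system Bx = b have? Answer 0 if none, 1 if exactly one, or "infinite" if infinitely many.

Row reduce the augmented matrix [B | b].
R3 ← R3 + (1/8)·R1: [0, -3/4, -9/8, -27/8, 9/4, -7/4, -13/4]
R4 ← R4 + (5/8)·R1: [0, 45/4, 27/8, 57/8, -11/4, -31/4, 243/4]
R5 ← R5 − (1/2)·R1: [0, 5, -3/2, -13/2, -1, -3, 7]
R3 ← R3 − (1/4)·R2: [0, 0, -9/8, -21/8, 3, -2, 7/4]
R4 ← R4 + (15/4)·R2: [0, 0, 27/8, -33/8, -14, -4, -57/4]
R5 ← R5 + (5/3)·R2: [0, 0, -3/2, -23/2, -6, -4/3, -79/3]
R4 ← R4 + (3)·R3: [0, 0, 0, -12, -5, -10, -9]
R5 ← R5 − (4/3)·R3: [0, 0, 0, -8, -10, 4/3, -86/3]
R5 ← R5 − (2/3)·R4: [0, 0, 0, 0, -20/3, 8, -68/3]
The echelon form has 5 nonzero rows, and every pivot lies in the first 6 columns, so rank(B) = rank([B|b]) = 5.
The system is consistent.
rank = 5 < 6 unknowns, so there are infinitely many solutions.

infinite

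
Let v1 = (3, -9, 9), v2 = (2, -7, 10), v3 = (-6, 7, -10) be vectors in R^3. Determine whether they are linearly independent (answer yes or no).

Form the matrix with these vectors as rows and row reduce.
R2 ← R2 − (2/3)·R1: [0, -1, 4]
R3 ← R3 + (2)·R1: [0, -11, 8]
R3 ← R3 − (11)·R2: [0, 0, -36]
3 nonzero rows, so the 3 vectors span a space of dimension 3.
Since 3 = 3, the vectors are linearly independent.

yes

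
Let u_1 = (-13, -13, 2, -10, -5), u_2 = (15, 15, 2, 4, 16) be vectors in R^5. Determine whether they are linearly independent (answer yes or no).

yes

Form the matrix with these vectors as rows and row reduce.
R2 ← R2 + (15/13)·R1: [0, 0, 56/13, -98/13, 133/13]
2 nonzero rows, so the 2 vectors span a space of dimension 2.
Since 2 = 2, the vectors are linearly independent.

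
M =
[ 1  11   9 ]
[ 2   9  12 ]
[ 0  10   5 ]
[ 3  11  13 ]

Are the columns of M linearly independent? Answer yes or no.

yes

Row reduce M to echelon form.
R2 ← R2 − (2)·R1: [0, -13, -6]
R4 ← R4 − (3)·R1: [0, -22, -14]
R3 ← R3 + (10/13)·R2: [0, 0, 5/13]
R4 ← R4 − (22/13)·R2: [0, 0, -50/13]
R4 ← R4 + (10)·R3: [0, 0, 0]
3 pivots among 3 columns.
Every column is a pivot column, so the columns are linearly independent.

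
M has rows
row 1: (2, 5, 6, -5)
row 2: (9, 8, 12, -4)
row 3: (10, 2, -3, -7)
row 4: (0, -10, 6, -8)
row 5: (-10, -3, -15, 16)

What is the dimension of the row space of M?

Row reduce to echelon form.
R2 ← R2 − (9/2)·R1: [0, -29/2, -15, 37/2]
R3 ← R3 − (5)·R1: [0, -23, -33, 18]
R5 ← R5 + (5)·R1: [0, 22, 15, -9]
R3 ← R3 − (46/29)·R2: [0, 0, -267/29, -329/29]
R4 ← R4 − (20/29)·R2: [0, 0, 474/29, -602/29]
R5 ← R5 + (44/29)·R2: [0, 0, -225/29, 553/29]
R4 ← R4 + (158/89)·R3: [0, 0, 0, -3640/89]
R5 ← R5 − (75/89)·R3: [0, 0, 0, 2548/89]
R5 ← R5 + (7/10)·R4: [0, 0, 0, 0]
Echelon form has 4 nonzero rows, so rank(M) = 4.
The row space has dimension equal to the rank: 4.

4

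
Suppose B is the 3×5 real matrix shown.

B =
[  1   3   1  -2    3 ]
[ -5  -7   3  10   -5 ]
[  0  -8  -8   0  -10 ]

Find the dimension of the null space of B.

Row reduce to echelon form.
R2 ← R2 + (5)·R1: [0, 8, 8, 0, 10]
R3 ← R3 + R2: [0, 0, 0, 0, 0]
2 nonzero rows, so rank(B) = 2.
B has 5 columns; by rank–nullity, nullity = 5 − 2 = 3.

3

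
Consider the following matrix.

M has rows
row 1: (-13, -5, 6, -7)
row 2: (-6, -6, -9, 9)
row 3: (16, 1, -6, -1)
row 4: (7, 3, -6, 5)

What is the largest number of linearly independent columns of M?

4

Row reduce to echelon form.
R2 ← R2 − (6/13)·R1: [0, -48/13, -153/13, 159/13]
R3 ← R3 + (16/13)·R1: [0, -67/13, 18/13, -125/13]
R4 ← R4 + (7/13)·R1: [0, 4/13, -36/13, 16/13]
R3 ← R3 − (67/48)·R2: [0, 0, 285/16, -427/16]
R4 ← R4 + (1/12)·R2: [0, 0, -15/4, 9/4]
R4 ← R4 + (4/19)·R3: [0, 0, 0, -64/19]
Echelon form has 4 nonzero rows, so rank(M) = 4.
The rank gives the maximum number of linearly independent columns: 4.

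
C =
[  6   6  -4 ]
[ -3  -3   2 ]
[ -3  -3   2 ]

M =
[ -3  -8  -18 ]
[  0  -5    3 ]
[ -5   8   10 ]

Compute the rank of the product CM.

First compute CM:
[[  2, -110, -130],
 [ -1,  55,  65],
 [ -1,  55,  65]]
Now row reduce the product.
R2 ← R2 + (1/2)·R1: [0, 0, 0]
R3 ← R3 + (1/2)·R1: [0, 0, 0]
1 nonzero row, so rank(CM) = 1.

1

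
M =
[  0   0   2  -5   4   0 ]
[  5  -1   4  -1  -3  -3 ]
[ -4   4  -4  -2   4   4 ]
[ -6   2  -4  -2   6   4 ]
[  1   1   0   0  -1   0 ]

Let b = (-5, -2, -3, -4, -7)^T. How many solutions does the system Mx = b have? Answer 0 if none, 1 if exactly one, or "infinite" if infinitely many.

Row reduce the augmented matrix [M | b].
Swap R1 ↔ R2
R3 ← R3 + (4/5)·R1: [0, 16/5, -4/5, -14/5, 8/5, 8/5, -23/5]
R4 ← R4 + (6/5)·R1: [0, 4/5, 4/5, -16/5, 12/5, 2/5, -32/5]
R5 ← R5 − (1/5)·R1: [0, 6/5, -4/5, 1/5, -2/5, 3/5, -33/5]
Swap R2 ↔ R3
R4 ← R4 − (1/4)·R2: [0, 0, 1, -5/2, 2, 0, -21/4]
R5 ← R5 − (3/8)·R2: [0, 0, -1/2, 5/4, -1, 0, -39/8]
R4 ← R4 − (1/2)·R3: [0, 0, 0, 0, 0, 0, -11/4]
R5 ← R5 + (1/4)·R3: [0, 0, 0, 0, 0, 0, -49/8]
R5 ← R5 − (49/22)·R4: [0, 0, 0, 0, 0, 0, 0]
The echelon form has 4 nonzero rows; the last pivot sits in the augmented column, so rank(M) = 3 but rank([M|b]) = 4.
Since the ranks differ, the system is inconsistent.
It has no solutions.

0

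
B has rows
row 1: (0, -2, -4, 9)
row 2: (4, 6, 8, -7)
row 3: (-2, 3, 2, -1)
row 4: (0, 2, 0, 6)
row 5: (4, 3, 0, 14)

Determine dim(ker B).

Row reduce to echelon form.
Swap R1 ↔ R2
R3 ← R3 + (1/2)·R1: [0, 6, 6, -9/2]
R5 ← R5 − R1: [0, -3, -8, 21]
R3 ← R3 + (3)·R2: [0, 0, -6, 45/2]
R4 ← R4 + R2: [0, 0, -4, 15]
R5 ← R5 − (3/2)·R2: [0, 0, -2, 15/2]
R4 ← R4 − (2/3)·R3: [0, 0, 0, 0]
R5 ← R5 − (1/3)·R3: [0, 0, 0, 0]
3 nonzero rows, so rank(B) = 3.
B has 4 columns; by rank–nullity, nullity = 4 − 3 = 1.

1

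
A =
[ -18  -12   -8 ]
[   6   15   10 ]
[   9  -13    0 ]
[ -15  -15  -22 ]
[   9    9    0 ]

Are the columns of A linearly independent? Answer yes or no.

Row reduce A to echelon form.
R2 ← R2 + (1/3)·R1: [0, 11, 22/3]
R3 ← R3 + (1/2)·R1: [0, -19, -4]
R4 ← R4 − (5/6)·R1: [0, -5, -46/3]
R5 ← R5 + (1/2)·R1: [0, 3, -4]
R3 ← R3 + (19/11)·R2: [0, 0, 26/3]
R4 ← R4 + (5/11)·R2: [0, 0, -12]
R5 ← R5 − (3/11)·R2: [0, 0, -6]
R4 ← R4 + (18/13)·R3: [0, 0, 0]
R5 ← R5 + (9/13)·R3: [0, 0, 0]
3 pivots among 3 columns.
Every column is a pivot column, so the columns are linearly independent.

yes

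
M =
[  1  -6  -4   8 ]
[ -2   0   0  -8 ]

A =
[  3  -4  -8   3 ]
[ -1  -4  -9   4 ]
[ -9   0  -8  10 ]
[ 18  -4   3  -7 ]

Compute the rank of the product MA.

2

First compute MA:
[[189, -12, 102, -117],
 [-150,  40,  -8,  50]]
Now row reduce the product.
R2 ← R2 + (50/63)·R1: [0, 640/21, 1532/21, -300/7]
2 nonzero rows, so rank(MA) = 2.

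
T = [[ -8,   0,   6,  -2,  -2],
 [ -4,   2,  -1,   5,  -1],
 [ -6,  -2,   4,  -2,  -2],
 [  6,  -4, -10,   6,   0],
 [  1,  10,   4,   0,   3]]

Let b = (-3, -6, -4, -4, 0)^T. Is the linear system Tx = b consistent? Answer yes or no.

no

Row reduce the augmented matrix [T | b].
R2 ← R2 − (1/2)·R1: [0, 2, -4, 6, 0, -9/2]
R3 ← R3 − (3/4)·R1: [0, -2, -1/2, -1/2, -1/2, -7/4]
R4 ← R4 + (3/4)·R1: [0, -4, -11/2, 9/2, -3/2, -25/4]
R5 ← R5 + (1/8)·R1: [0, 10, 19/4, -1/4, 11/4, -3/8]
R3 ← R3 + R2: [0, 0, -9/2, 11/2, -1/2, -25/4]
R4 ← R4 + (2)·R2: [0, 0, -27/2, 33/2, -3/2, -61/4]
R5 ← R5 − (5)·R2: [0, 0, 99/4, -121/4, 11/4, 177/8]
R4 ← R4 − (3)·R3: [0, 0, 0, 0, 0, 7/2]
R5 ← R5 + (11/2)·R3: [0, 0, 0, 0, 0, -49/4]
R5 ← R5 + (7/2)·R4: [0, 0, 0, 0, 0, 0]
The echelon form has 4 nonzero rows; the last pivot sits in the augmented column, so rank(T) = 3 but rank([T|b]) = 4.
Since the ranks differ, the system is inconsistent.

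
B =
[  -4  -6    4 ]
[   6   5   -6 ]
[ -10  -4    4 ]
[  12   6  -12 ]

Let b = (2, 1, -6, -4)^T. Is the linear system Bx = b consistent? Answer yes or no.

Row reduce the augmented matrix [B | b].
R2 ← R2 + (3/2)·R1: [0, -4, 0, 4]
R3 ← R3 − (5/2)·R1: [0, 11, -6, -11]
R4 ← R4 + (3)·R1: [0, -12, 0, 2]
R3 ← R3 + (11/4)·R2: [0, 0, -6, 0]
R4 ← R4 − (3)·R2: [0, 0, 0, -10]
The echelon form has 4 nonzero rows; the last pivot sits in the augmented column, so rank(B) = 3 but rank([B|b]) = 4.
Since the ranks differ, the system is inconsistent.

no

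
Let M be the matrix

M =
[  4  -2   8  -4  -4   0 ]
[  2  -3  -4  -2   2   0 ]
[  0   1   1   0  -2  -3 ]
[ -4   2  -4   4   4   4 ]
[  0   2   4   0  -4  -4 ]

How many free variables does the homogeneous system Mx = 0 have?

3

Row reduce to echelon form.
R2 ← R2 − (1/2)·R1: [0, -2, -8, 0, 4, 0]
R4 ← R4 + R1: [0, 0, 4, 0, 0, 4]
R3 ← R3 + (1/2)·R2: [0, 0, -3, 0, 0, -3]
R5 ← R5 + R2: [0, 0, -4, 0, 0, -4]
R4 ← R4 + (4/3)·R3: [0, 0, 0, 0, 0, 0]
R5 ← R5 − (4/3)·R3: [0, 0, 0, 0, 0, 0]
3 nonzero rows, so rank(M) = 3.
M has 6 columns; by rank–nullity, nullity = 6 − 3 = 3.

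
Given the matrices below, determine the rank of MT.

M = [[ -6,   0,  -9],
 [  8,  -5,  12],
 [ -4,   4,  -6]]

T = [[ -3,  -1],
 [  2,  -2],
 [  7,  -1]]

2

First compute MT:
[[-45,  15],
 [ 50, -10],
 [-22,   2]]
Now row reduce the product.
R2 ← R2 + (10/9)·R1: [0, 20/3]
R3 ← R3 − (22/45)·R1: [0, -16/3]
R3 ← R3 + (4/5)·R2: [0, 0]
2 nonzero rows, so rank(MT) = 2.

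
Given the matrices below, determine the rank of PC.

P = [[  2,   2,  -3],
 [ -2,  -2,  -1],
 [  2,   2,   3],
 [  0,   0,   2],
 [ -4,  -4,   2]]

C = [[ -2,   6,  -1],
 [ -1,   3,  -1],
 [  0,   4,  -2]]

First compute PC:
[[ -6,   6,   2],
 [  6, -22,   6],
 [ -6,  30, -10],
 [  0,   8,  -4],
 [ 12, -28,   4]]
Now row reduce the product.
R2 ← R2 + R1: [0, -16, 8]
R3 ← R3 − R1: [0, 24, -12]
R5 ← R5 + (2)·R1: [0, -16, 8]
R3 ← R3 + (3/2)·R2: [0, 0, 0]
R4 ← R4 + (1/2)·R2: [0, 0, 0]
R5 ← R5 − R2: [0, 0, 0]
2 nonzero rows, so rank(PC) = 2.

2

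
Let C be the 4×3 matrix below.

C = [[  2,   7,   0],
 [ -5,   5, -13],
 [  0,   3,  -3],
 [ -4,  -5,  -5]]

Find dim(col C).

Row reduce to echelon form.
R2 ← R2 + (5/2)·R1: [0, 45/2, -13]
R4 ← R4 + (2)·R1: [0, 9, -5]
R3 ← R3 − (2/15)·R2: [0, 0, -19/15]
R4 ← R4 − (2/5)·R2: [0, 0, 1/5]
R4 ← R4 + (3/19)·R3: [0, 0, 0]
Echelon form has 3 nonzero rows, so rank(C) = 3.
The column space has dimension equal to the rank: 3.

3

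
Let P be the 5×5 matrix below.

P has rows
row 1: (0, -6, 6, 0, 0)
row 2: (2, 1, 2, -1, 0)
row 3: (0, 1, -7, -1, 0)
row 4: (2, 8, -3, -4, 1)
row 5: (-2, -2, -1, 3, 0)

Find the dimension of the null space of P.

Row reduce to echelon form.
Swap R1 ↔ R2
R4 ← R4 − R1: [0, 7, -5, -3, 1]
R5 ← R5 + R1: [0, -1, 1, 2, 0]
R3 ← R3 + (1/6)·R2: [0, 0, -6, -1, 0]
R4 ← R4 + (7/6)·R2: [0, 0, 2, -3, 1]
R5 ← R5 − (1/6)·R2: [0, 0, 0, 2, 0]
R4 ← R4 + (1/3)·R3: [0, 0, 0, -10/3, 1]
R5 ← R5 + (3/5)·R4: [0, 0, 0, 0, 3/5]
5 nonzero rows, so rank(P) = 5.
P has 5 columns; by rank–nullity, nullity = 5 − 5 = 0.

0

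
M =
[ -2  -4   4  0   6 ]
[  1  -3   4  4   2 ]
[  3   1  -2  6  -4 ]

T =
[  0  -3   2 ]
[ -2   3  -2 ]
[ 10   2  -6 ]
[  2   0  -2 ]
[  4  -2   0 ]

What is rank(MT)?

First compute MT:
[[ 72, -10, -20],
 [ 62,  -8, -24],
 [-26,  -2,   4]]
Now row reduce the product.
R2 ← R2 − (31/36)·R1: [0, 11/18, -61/9]
R3 ← R3 + (13/36)·R1: [0, -101/18, -29/9]
R3 ← R3 + (101/11)·R2: [0, 0, -720/11]
3 nonzero rows, so rank(MT) = 3.

3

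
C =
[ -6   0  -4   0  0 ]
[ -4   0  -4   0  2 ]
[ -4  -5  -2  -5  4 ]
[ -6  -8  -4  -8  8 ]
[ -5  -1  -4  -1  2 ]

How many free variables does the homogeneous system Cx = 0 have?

Row reduce to echelon form.
R2 ← R2 − (2/3)·R1: [0, 0, -4/3, 0, 2]
R3 ← R3 − (2/3)·R1: [0, -5, 2/3, -5, 4]
R4 ← R4 − R1: [0, -8, 0, -8, 8]
R5 ← R5 − (5/6)·R1: [0, -1, -2/3, -1, 2]
Swap R2 ↔ R3
R4 ← R4 − (8/5)·R2: [0, 0, -16/15, 0, 8/5]
R5 ← R5 − (1/5)·R2: [0, 0, -4/5, 0, 6/5]
R4 ← R4 − (4/5)·R3: [0, 0, 0, 0, 0]
R5 ← R5 − (3/5)·R3: [0, 0, 0, 0, 0]
3 nonzero rows, so rank(C) = 3.
C has 5 columns; by rank–nullity, nullity = 5 − 3 = 2.

2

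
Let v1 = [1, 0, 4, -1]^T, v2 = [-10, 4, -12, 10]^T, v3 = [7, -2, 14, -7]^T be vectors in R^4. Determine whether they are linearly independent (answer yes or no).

no

Form the matrix with these vectors as rows and row reduce.
R2 ← R2 + (10)·R1: [0, 4, 28, 0]
R3 ← R3 − (7)·R1: [0, -2, -14, 0]
R3 ← R3 + (1/2)·R2: [0, 0, 0, 0]
2 nonzero rows, so the 3 vectors span a space of dimension 2.
Since 2 < 3, the vectors are linearly dependent.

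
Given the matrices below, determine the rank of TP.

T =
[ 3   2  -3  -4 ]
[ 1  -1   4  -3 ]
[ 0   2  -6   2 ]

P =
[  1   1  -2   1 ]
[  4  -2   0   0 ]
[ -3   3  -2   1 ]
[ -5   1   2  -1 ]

2

First compute TP:
[[ 40, -14,  -8,   4],
 [  0,  12, -16,   8],
 [ 16, -20,  16,  -8]]
Now row reduce the product.
R3 ← R3 − (2/5)·R1: [0, -72/5, 96/5, -48/5]
R3 ← R3 + (6/5)·R2: [0, 0, 0, 0]
2 nonzero rows, so rank(TP) = 2.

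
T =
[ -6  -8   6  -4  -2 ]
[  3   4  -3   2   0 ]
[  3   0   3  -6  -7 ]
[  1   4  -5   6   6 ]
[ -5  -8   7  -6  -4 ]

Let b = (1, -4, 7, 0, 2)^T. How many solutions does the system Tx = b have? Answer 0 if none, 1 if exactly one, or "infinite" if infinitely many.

Row reduce the augmented matrix [T | b].
R2 ← R2 + (1/2)·R1: [0, 0, 0, 0, -1, -7/2]
R3 ← R3 + (1/2)·R1: [0, -4, 6, -8, -8, 15/2]
R4 ← R4 + (1/6)·R1: [0, 8/3, -4, 16/3, 17/3, 1/6]
R5 ← R5 − (5/6)·R1: [0, -4/3, 2, -8/3, -7/3, 7/6]
Swap R2 ↔ R3
R4 ← R4 + (2/3)·R2: [0, 0, 0, 0, 1/3, 31/6]
R5 ← R5 − (1/3)·R2: [0, 0, 0, 0, 1/3, -4/3]
R4 ← R4 + (1/3)·R3: [0, 0, 0, 0, 0, 4]
R5 ← R5 + (1/3)·R3: [0, 0, 0, 0, 0, -5/2]
R5 ← R5 + (5/8)·R4: [0, 0, 0, 0, 0, 0]
The echelon form has 4 nonzero rows; the last pivot sits in the augmented column, so rank(T) = 3 but rank([T|b]) = 4.
Since the ranks differ, the system is inconsistent.
It has no solutions.

0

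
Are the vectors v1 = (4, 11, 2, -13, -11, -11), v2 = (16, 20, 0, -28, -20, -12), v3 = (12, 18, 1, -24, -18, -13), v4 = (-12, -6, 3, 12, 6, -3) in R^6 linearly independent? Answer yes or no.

no

Form the matrix with these vectors as rows and row reduce.
R2 ← R2 − (4)·R1: [0, -24, -8, 24, 24, 32]
R3 ← R3 − (3)·R1: [0, -15, -5, 15, 15, 20]
R4 ← R4 + (3)·R1: [0, 27, 9, -27, -27, -36]
R3 ← R3 − (5/8)·R2: [0, 0, 0, 0, 0, 0]
R4 ← R4 + (9/8)·R2: [0, 0, 0, 0, 0, 0]
2 nonzero rows, so the 4 vectors span a space of dimension 2.
Since 2 < 4, the vectors are linearly dependent.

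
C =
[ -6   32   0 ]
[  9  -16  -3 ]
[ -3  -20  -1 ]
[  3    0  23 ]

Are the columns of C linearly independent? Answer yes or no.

yes

Row reduce C to echelon form.
R2 ← R2 + (3/2)·R1: [0, 32, -3]
R3 ← R3 − (1/2)·R1: [0, -36, -1]
R4 ← R4 + (1/2)·R1: [0, 16, 23]
R3 ← R3 + (9/8)·R2: [0, 0, -35/8]
R4 ← R4 − (1/2)·R2: [0, 0, 49/2]
R4 ← R4 + (28/5)·R3: [0, 0, 0]
3 pivots among 3 columns.
Every column is a pivot column, so the columns are linearly independent.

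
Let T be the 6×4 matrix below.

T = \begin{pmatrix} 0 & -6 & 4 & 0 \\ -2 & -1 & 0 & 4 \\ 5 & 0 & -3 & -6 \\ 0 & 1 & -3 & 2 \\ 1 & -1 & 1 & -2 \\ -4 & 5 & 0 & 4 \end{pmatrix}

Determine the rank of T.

3

Row reduce to echelon form.
Swap R1 ↔ R2
R3 ← R3 + (5/2)·R1: [0, -5/2, -3, 4]
R5 ← R5 + (1/2)·R1: [0, -3/2, 1, 0]
R6 ← R6 − (2)·R1: [0, 7, 0, -4]
R3 ← R3 − (5/12)·R2: [0, 0, -14/3, 4]
R4 ← R4 + (1/6)·R2: [0, 0, -7/3, 2]
R5 ← R5 − (1/4)·R2: [0, 0, 0, 0]
R6 ← R6 + (7/6)·R2: [0, 0, 14/3, -4]
R4 ← R4 − (1/2)·R3: [0, 0, 0, 0]
R6 ← R6 + R3: [0, 0, 0, 0]
Echelon form has 3 nonzero rows, so rank(T) = 3.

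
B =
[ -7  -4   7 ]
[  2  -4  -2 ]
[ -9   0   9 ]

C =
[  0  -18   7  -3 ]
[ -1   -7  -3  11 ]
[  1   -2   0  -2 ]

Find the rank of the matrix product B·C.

First compute BC:
[[ 11, 140, -37, -37],
 [  2,  -4,  26, -46],
 [  9, 144, -63,   9]]
Now row reduce the product.
R2 ← R2 − (2/11)·R1: [0, -324/11, 360/11, -432/11]
R3 ← R3 − (9/11)·R1: [0, 324/11, -360/11, 432/11]
R3 ← R3 + R2: [0, 0, 0, 0]
2 nonzero rows, so rank(BC) = 2.

2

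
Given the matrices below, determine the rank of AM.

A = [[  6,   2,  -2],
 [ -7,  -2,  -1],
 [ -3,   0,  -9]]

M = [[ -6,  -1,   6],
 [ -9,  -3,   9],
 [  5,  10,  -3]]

2

First compute AM:
[[-64, -32,  60],
 [ 55,   3, -57],
 [-27, -87,   9]]
Now row reduce the product.
R2 ← R2 + (55/64)·R1: [0, -49/2, -87/16]
R3 ← R3 − (27/64)·R1: [0, -147/2, -261/16]
R3 ← R3 − (3)·R2: [0, 0, 0]
2 nonzero rows, so rank(AM) = 2.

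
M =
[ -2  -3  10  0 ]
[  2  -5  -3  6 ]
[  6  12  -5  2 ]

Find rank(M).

3

Row reduce to echelon form.
R2 ← R2 + R1: [0, -8, 7, 6]
R3 ← R3 + (3)·R1: [0, 3, 25, 2]
R3 ← R3 + (3/8)·R2: [0, 0, 221/8, 17/4]
Echelon form has 3 nonzero rows, so rank(M) = 3.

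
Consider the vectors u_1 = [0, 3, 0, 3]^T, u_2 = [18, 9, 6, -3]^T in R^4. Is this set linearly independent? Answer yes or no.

yes

Form the matrix with these vectors as rows and row reduce.
Swap R1 ↔ R2
2 nonzero rows, so the 2 vectors span a space of dimension 2.
Since 2 = 2, the vectors are linearly independent.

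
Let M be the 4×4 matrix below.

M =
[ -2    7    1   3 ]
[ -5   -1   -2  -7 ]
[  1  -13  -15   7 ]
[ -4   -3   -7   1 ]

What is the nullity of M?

Row reduce to echelon form.
R2 ← R2 − (5/2)·R1: [0, -37/2, -9/2, -29/2]
R3 ← R3 + (1/2)·R1: [0, -19/2, -29/2, 17/2]
R4 ← R4 − (2)·R1: [0, -17, -9, -5]
R3 ← R3 − (19/37)·R2: [0, 0, -451/37, 590/37]
R4 ← R4 − (34/37)·R2: [0, 0, -180/37, 308/37]
R4 ← R4 − (180/451)·R3: [0, 0, 0, 884/451]
4 nonzero rows, so rank(M) = 4.
M has 4 columns; by rank–nullity, nullity = 4 − 4 = 0.

0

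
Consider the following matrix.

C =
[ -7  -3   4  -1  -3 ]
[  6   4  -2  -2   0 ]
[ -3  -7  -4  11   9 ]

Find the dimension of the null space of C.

Row reduce to echelon form.
R2 ← R2 + (6/7)·R1: [0, 10/7, 10/7, -20/7, -18/7]
R3 ← R3 − (3/7)·R1: [0, -40/7, -40/7, 80/7, 72/7]
R3 ← R3 + (4)·R2: [0, 0, 0, 0, 0]
2 nonzero rows, so rank(C) = 2.
C has 5 columns; by rank–nullity, nullity = 5 − 2 = 3.

3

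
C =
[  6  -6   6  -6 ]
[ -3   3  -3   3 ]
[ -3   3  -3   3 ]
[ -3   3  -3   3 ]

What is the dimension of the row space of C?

1

Row reduce to echelon form.
R2 ← R2 + (1/2)·R1: [0, 0, 0, 0]
R3 ← R3 + (1/2)·R1: [0, 0, 0, 0]
R4 ← R4 + (1/2)·R1: [0, 0, 0, 0]
Echelon form has 1 nonzero row, so rank(C) = 1.
The row space has dimension equal to the rank: 1.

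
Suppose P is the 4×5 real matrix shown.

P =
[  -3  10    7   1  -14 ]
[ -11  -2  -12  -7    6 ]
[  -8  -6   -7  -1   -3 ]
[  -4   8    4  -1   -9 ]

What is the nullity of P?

1

Row reduce to echelon form.
R2 ← R2 − (11/3)·R1: [0, -116/3, -113/3, -32/3, 172/3]
R3 ← R3 − (8/3)·R1: [0, -98/3, -77/3, -11/3, 103/3]
R4 ← R4 − (4/3)·R1: [0, -16/3, -16/3, -7/3, 29/3]
R3 ← R3 − (49/58)·R2: [0, 0, 357/58, 155/29, -409/29]
R4 ← R4 − (4/29)·R2: [0, 0, -4/29, -25/29, 51/29]
R4 ← R4 + (8/357)·R3: [0, 0, 0, -265/357, 515/357]
4 nonzero rows, so rank(P) = 4.
P has 5 columns; by rank–nullity, nullity = 5 − 4 = 1.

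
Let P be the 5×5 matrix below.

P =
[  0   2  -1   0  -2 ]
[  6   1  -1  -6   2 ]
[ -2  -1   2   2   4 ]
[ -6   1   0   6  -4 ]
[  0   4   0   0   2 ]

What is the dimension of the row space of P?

3

Row reduce to echelon form.
Swap R1 ↔ R2
R3 ← R3 + (1/3)·R1: [0, -2/3, 5/3, 0, 14/3]
R4 ← R4 + R1: [0, 2, -1, 0, -2]
R3 ← R3 + (1/3)·R2: [0, 0, 4/3, 0, 4]
R4 ← R4 − R2: [0, 0, 0, 0, 0]
R5 ← R5 − (2)·R2: [0, 0, 2, 0, 6]
R5 ← R5 − (3/2)·R3: [0, 0, 0, 0, 0]
Echelon form has 3 nonzero rows, so rank(P) = 3.
The row space has dimension equal to the rank: 3.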